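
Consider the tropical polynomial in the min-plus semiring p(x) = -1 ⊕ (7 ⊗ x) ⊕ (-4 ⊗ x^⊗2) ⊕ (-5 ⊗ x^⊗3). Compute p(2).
p(2) = -1

A tropical monomial a ⊗ x^⊗i evaluates to a + i · x. Evaluating each term at x = 2:
  Term 0 contributes -1 + 0 · 2 = -1
  Term 1 contributes 7 + 1 · 2 = 9
  Term 2 contributes -4 + 2 · 2 = 0
  Term 3 contributes -5 + 3 · 2 = 1
p(2) = ⊕ of these = min[-1, 9, 0, 1] = -1.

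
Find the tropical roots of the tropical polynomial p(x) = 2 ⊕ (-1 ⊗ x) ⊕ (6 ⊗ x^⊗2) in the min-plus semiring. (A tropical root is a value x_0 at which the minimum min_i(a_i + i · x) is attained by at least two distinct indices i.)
Roots: {-7, 3}

Each tropical root is a break point of the lower envelope of the lines y = a_i + i · x (there are 3 lines, with slopes 0, 1, ..., 2). Only the lines that attain the minimum somewhere contribute to roots; other lines are dominated. Here the surviving (envelope) indices are i = 2, i = 1, i = 0.
Intersections between consecutive envelope lines give the roots: for adjacent envelope indices i < j the intersection is x = (a_i − a_j) / (j − i). Reading off the sorted break points: {-7, 3}.
Verification: at each break x_0, at least two indices attain the minimum of min_i(a_i + i · x_0).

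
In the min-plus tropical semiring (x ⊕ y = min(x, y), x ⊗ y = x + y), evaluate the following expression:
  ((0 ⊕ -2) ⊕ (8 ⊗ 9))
((0 ⊕ -2) ⊕ (8 ⊗ 9)) = -2

Expand innermost to outermost. Recall ⊕ takes the minimum of its arguments and ⊗ takes their sum. Working out the expression ((0 ⊕ -2) ⊕ (8 ⊗ 9)) gives -2.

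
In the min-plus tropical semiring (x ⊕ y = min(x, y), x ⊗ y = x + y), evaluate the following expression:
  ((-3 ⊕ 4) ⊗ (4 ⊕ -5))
((-3 ⊕ 4) ⊗ (4 ⊕ -5)) = -8

Expand innermost to outermost. Recall ⊕ takes the minimum of its arguments and ⊗ takes their sum. Working out the expression ((-3 ⊕ 4) ⊗ (4 ⊕ -5)) gives -8.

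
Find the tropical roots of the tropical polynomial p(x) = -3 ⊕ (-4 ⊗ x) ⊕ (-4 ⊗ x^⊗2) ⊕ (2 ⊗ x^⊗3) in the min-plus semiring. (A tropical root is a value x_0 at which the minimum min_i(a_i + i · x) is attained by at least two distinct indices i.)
Roots: {-6, 0, 1}

Each tropical root is a break point of the lower envelope of the lines y = a_i + i · x (there are 4 lines, with slopes 0, 1, ..., 3). Only the lines that attain the minimum somewhere contribute to roots; other lines are dominated. Here the surviving (envelope) indices are i = 3, i = 2, i = 1, i = 0.
Intersections between consecutive envelope lines give the roots: for adjacent envelope indices i < j the intersection is x = (a_i − a_j) / (j − i). Reading off the sorted break points: {-6, 0, 1}.
Verification: at each break x_0, at least two indices attain the minimum of min_i(a_i + i · x_0).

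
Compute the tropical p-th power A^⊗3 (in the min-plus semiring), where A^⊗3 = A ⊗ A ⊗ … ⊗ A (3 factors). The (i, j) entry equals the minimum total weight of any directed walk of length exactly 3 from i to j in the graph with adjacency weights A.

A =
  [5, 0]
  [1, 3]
A^⊗3 =
  [4, 1]
  [2, 4]

Each entry (A^⊗3)_ij equals the minimum over all length-3 walks i = v_0 → v_1 → … → v_3 = j of Σ_t A[v_t][v_{t+1}]. For example, for (i, j) = (0, 1) we minimise over 4 possible intermediate vertex sequences; the minimum is 1, attained along the walk 0 → 1 → 0 → 1.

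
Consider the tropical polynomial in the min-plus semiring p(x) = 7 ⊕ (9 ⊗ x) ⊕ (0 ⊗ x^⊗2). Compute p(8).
p(8) = 7

A tropical monomial a ⊗ x^⊗i evaluates to a + i · x. Evaluating each term at x = 8:
  Term 0 contributes 7 + 0 · 8 = 7
  Term 1 contributes 9 + 1 · 8 = 17
  Term 2 contributes 0 + 2 · 8 = 16
p(8) = ⊕ of these = min[7, 17, 16] = 7.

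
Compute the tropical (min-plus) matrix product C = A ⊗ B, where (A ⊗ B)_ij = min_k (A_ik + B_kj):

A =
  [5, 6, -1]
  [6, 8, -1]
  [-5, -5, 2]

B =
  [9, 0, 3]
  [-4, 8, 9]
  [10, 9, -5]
A ⊗ B =
  [2, 5, -6]
  [4, 6, -6]
  [-9, -5, -3]

Apply the min-plus product entry-by-entry:
  C[0][0] = min over k of (A[0][0] + B[0][0] = 5 + 9 = 14, A[0][1] + B[1][0] = 6 + -4 = 2, A[0][2] + B[2][0] = -1 + 10 = 9) = 2 (attained at k = 1)
  C[0][1] = min over k of (A[0][0] + B[0][1] = 5 + 0 = 5, A[0][1] + B[1][1] = 6 + 8 = 14, A[0][2] + B[2][1] = -1 + 9 = 8) = 5 (attained at k = 0)
  C[0][2] = min over k of (A[0][0] + B[0][2] = 5 + 3 = 8, A[0][1] + B[1][2] = 6 + 9 = 15, A[0][2] + B[2][2] = -1 + -5 = -6) = -6 (attained at k = 2)
  C[1][0] = min over k of (A[1][0] + B[0][0] = 6 + 9 = 15, A[1][1] + B[1][0] = 8 + -4 = 4, A[1][2] + B[2][0] = -1 + 10 = 9) = 4 (attained at k = 1)
  C[1][1] = min over k of (A[1][0] + B[0][1] = 6 + 0 = 6, A[1][1] + B[1][1] = 8 + 8 = 16, A[1][2] + B[2][1] = -1 + 9 = 8) = 6 (attained at k = 0)
  C[1][2] = min over k of (A[1][0] + B[0][2] = 6 + 3 = 9, A[1][1] + B[1][2] = 8 + 9 = 17, A[1][2] + B[2][2] = -1 + -5 = -6) = -6 (attained at k = 2)
  C[2][0] = min over k of (A[2][0] + B[0][0] = -5 + 9 = 4, A[2][1] + B[1][0] = -5 + -4 = -9, A[2][2] + B[2][0] = 2 + 10 = 12) = -9 (attained at k = 1)
  C[2][1] = min over k of (A[2][0] + B[0][1] = -5 + 0 = -5, A[2][1] + B[1][1] = -5 + 8 = 3, A[2][2] + B[2][1] = 2 + 9 = 11) = -5 (attained at k = 0)
  C[2][2] = min over k of (A[2][0] + B[0][2] = -5 + 3 = -2, A[2][1] + B[1][2] = -5 + 9 = 4, A[2][2] + B[2][2] = 2 + -5 = -3) = -3 (attained at k = 2)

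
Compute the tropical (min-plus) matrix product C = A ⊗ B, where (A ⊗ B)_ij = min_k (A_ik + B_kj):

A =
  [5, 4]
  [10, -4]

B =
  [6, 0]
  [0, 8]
A ⊗ B =
  [4, 5]
  [-4, 4]

Apply the min-plus product entry-by-entry:
  C[0][0] = min over k of (A[0][0] + B[0][0] = 5 + 6 = 11, A[0][1] + B[1][0] = 4 + 0 = 4) = 4 (attained at k = 1)
  C[0][1] = min over k of (A[0][0] + B[0][1] = 5 + 0 = 5, A[0][1] + B[1][1] = 4 + 8 = 12) = 5 (attained at k = 0)
  C[1][0] = min over k of (A[1][0] + B[0][0] = 10 + 6 = 16, A[1][1] + B[1][0] = -4 + 0 = -4) = -4 (attained at k = 1)
  C[1][1] = min over k of (A[1][0] + B[0][1] = 10 + 0 = 10, A[1][1] + B[1][1] = -4 + 8 = 4) = 4 (attained at k = 1)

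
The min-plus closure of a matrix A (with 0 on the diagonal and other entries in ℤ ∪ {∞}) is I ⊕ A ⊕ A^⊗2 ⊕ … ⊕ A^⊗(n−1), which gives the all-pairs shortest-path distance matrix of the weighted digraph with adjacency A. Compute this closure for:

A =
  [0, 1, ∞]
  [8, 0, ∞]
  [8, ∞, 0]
Closure =
  [0, 1, ∞]
  [8, 0, ∞]
  [8, 9, 0]

This is the Floyd-Warshall all-pairs shortest-path computation. For each intermediate vertex k = 0, 1, …, 2, update dist[i][j] ← min(dist[i][j], dist[i][k] + dist[k][j]). The final matrix gives, for each (i, j), the minimum total weight of any directed path from i to j (possibly empty when i = j).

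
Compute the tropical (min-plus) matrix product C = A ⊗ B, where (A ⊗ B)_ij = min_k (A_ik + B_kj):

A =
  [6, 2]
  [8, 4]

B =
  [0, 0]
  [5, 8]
A ⊗ B =
  [6, 6]
  [8, 8]

Apply the min-plus product entry-by-entry:
  C[0][0] = min over k of (A[0][0] + B[0][0] = 6 + 0 = 6, A[0][1] + B[1][0] = 2 + 5 = 7) = 6 (attained at k = 0)
  C[0][1] = min over k of (A[0][0] + B[0][1] = 6 + 0 = 6, A[0][1] + B[1][1] = 2 + 8 = 10) = 6 (attained at k = 0)
  C[1][0] = min over k of (A[1][0] + B[0][0] = 8 + 0 = 8, A[1][1] + B[1][0] = 4 + 5 = 9) = 8 (attained at k = 0)
  C[1][1] = min over k of (A[1][0] + B[0][1] = 8 + 0 = 8, A[1][1] + B[1][1] = 4 + 8 = 12) = 8 (attained at k = 0)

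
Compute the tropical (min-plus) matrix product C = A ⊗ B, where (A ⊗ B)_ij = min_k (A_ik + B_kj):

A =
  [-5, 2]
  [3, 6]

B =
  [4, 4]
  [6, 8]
A ⊗ B =
  [-1, -1]
  [7, 7]

Apply the min-plus product entry-by-entry:
  C[0][0] = min over k of (A[0][0] + B[0][0] = -5 + 4 = -1, A[0][1] + B[1][0] = 2 + 6 = 8) = -1 (attained at k = 0)
  C[0][1] = min over k of (A[0][0] + B[0][1] = -5 + 4 = -1, A[0][1] + B[1][1] = 2 + 8 = 10) = -1 (attained at k = 0)
  C[1][0] = min over k of (A[1][0] + B[0][0] = 3 + 4 = 7, A[1][1] + B[1][0] = 6 + 6 = 12) = 7 (attained at k = 0)
  C[1][1] = min over k of (A[1][0] + B[0][1] = 3 + 4 = 7, A[1][1] + B[1][1] = 6 + 8 = 14) = 7 (attained at k = 0)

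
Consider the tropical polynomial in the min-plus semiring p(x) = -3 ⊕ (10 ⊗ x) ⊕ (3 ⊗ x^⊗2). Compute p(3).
p(3) = -3

A tropical monomial a ⊗ x^⊗i evaluates to a + i · x. Evaluating each term at x = 3:
  Term 0 contributes -3 + 0 · 3 = -3
  Term 1 contributes 10 + 1 · 3 = 13
  Term 2 contributes 3 + 2 · 3 = 9
p(3) = ⊕ of these = min[-3, 13, 9] = -3.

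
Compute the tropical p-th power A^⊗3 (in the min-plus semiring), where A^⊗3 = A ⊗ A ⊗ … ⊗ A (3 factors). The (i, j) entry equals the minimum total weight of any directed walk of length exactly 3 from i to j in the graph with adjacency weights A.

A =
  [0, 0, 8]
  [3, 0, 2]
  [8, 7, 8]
A^⊗3 =
  [0, 0, 2]
  [3, 0, 2]
  [8, 7, 9]

Each entry (A^⊗3)_ij equals the minimum over all length-3 walks i = v_0 → v_1 → … → v_3 = j of Σ_t A[v_t][v_{t+1}]. For example, for (i, j) = (0, 2) we minimise over 9 possible intermediate vertex sequences; the minimum is 2, attained along the walk 0 → 0 → 1 → 2.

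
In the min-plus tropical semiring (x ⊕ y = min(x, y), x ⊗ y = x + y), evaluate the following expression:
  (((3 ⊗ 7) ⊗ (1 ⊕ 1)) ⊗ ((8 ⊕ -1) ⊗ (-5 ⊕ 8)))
(((3 ⊗ 7) ⊗ (1 ⊕ 1)) ⊗ ((8 ⊕ -1) ⊗ (-5 ⊕ 8))) = 5

Expand innermost to outermost. Recall ⊕ takes the minimum of its arguments and ⊗ takes their sum. Working out the expression (((3 ⊗ 7) ⊗ (1 ⊕ 1)) ⊗ ((8 ⊕ -1) ⊗ (-5 ⊕ 8))) gives 5.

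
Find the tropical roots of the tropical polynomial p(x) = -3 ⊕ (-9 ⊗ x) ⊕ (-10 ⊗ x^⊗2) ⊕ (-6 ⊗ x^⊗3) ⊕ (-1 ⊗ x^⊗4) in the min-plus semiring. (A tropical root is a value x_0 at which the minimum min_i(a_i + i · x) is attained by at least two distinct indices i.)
Roots: {-5, -4, 1, 6}

Each tropical root is a break point of the lower envelope of the lines y = a_i + i · x (there are 5 lines, with slopes 0, 1, ..., 4). Only the lines that attain the minimum somewhere contribute to roots; other lines are dominated. Here the surviving (envelope) indices are i = 4, i = 3, i = 2, i = 1, i = 0.
Intersections between consecutive envelope lines give the roots: for adjacent envelope indices i < j the intersection is x = (a_i − a_j) / (j − i). Reading off the sorted break points: {-5, -4, 1, 6}.
Verification: at each break x_0, at least two indices attain the minimum of min_i(a_i + i · x_0).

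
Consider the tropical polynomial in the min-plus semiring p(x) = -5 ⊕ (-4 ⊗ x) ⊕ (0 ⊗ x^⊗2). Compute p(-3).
p(-3) = -7

A tropical monomial a ⊗ x^⊗i evaluates to a + i · x. Evaluating each term at x = -3:
  Term 0 contributes -5 + 0 · -3 = -5
  Term 1 contributes -4 + 1 · -3 = -7
  Term 2 contributes 0 + 2 · -3 = -6
p(-3) = ⊕ of these = min[-5, -7, -6] = -7.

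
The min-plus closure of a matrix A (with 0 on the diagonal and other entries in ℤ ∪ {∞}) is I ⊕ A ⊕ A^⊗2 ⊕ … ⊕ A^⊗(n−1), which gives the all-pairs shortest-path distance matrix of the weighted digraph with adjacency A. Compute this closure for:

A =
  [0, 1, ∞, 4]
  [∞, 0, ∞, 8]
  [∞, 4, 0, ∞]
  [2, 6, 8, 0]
Closure =
  [0, 1, 12, 4]
  [10, 0, 16, 8]
  [14, 4, 0, 12]
  [2, 3, 8, 0]

This is the Floyd-Warshall all-pairs shortest-path computation. For each intermediate vertex k = 0, 1, …, 3, update dist[i][j] ← min(dist[i][j], dist[i][k] + dist[k][j]). The final matrix gives, for each (i, j), the minimum total weight of any directed path from i to j (possibly empty when i = j).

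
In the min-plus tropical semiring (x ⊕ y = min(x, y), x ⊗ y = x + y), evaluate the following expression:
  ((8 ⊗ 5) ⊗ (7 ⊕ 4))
((8 ⊗ 5) ⊗ (7 ⊕ 4)) = 17

Expand innermost to outermost. Recall ⊕ takes the minimum of its arguments and ⊗ takes their sum. Working out the expression ((8 ⊗ 5) ⊗ (7 ⊕ 4)) gives 17.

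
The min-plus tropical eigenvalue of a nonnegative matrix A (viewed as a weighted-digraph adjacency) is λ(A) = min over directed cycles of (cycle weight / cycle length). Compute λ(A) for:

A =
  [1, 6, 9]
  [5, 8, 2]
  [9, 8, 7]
λ(A) = 1

Enumerate directed cycles and compute their means (weight / length). Sample:
  cycle 0 → 0: weight = 1, length = 1, mean = 1/1 ≈ 1.000
  cycle 1 → 1: weight = 8, length = 1, mean = 8/1 ≈ 8.000
  cycle 2 → 2: weight = 7, length = 1, mean = 7/1 ≈ 7.000
  cycle 0 → 1 → 0: weight = 11, length = 2, mean = 11/2 ≈ 5.500
  cycle 0 → 2 → 0: weight = 18, length = 2, mean = 18/2 ≈ 9.000
  cycle 1 → 0 → 1: weight = 11, length = 2, mean = 11/2 ≈ 5.500
Minimum mean = 1.000, attained e.g. along the cycle 0 → 0 with weight 1 and length 1. So λ(A) = 1/1 = 1.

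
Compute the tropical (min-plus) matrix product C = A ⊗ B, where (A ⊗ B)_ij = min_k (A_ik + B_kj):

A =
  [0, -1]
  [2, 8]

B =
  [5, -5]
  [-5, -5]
A ⊗ B =
  [-6, -6]
  [3, -3]

Apply the min-plus product entry-by-entry:
  C[0][0] = min over k of (A[0][0] + B[0][0] = 0 + 5 = 5, A[0][1] + B[1][0] = -1 + -5 = -6) = -6 (attained at k = 1)
  C[0][1] = min over k of (A[0][0] + B[0][1] = 0 + -5 = -5, A[0][1] + B[1][1] = -1 + -5 = -6) = -6 (attained at k = 1)
  C[1][0] = min over k of (A[1][0] + B[0][0] = 2 + 5 = 7, A[1][1] + B[1][0] = 8 + -5 = 3) = 3 (attained at k = 1)
  C[1][1] = min over k of (A[1][0] + B[0][1] = 2 + -5 = -3, A[1][1] + B[1][1] = 8 + -5 = 3) = -3 (attained at k = 0)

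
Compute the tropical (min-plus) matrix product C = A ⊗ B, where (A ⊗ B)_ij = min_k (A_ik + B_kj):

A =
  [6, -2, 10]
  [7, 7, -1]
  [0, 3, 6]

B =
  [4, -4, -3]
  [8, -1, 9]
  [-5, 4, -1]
A ⊗ B =
  [5, -3, 3]
  [-6, 3, -2]
  [1, -4, -3]

Apply the min-plus product entry-by-entry:
  C[0][0] = min over k of (A[0][0] + B[0][0] = 6 + 4 = 10, A[0][1] + B[1][0] = -2 + 8 = 6, A[0][2] + B[2][0] = 10 + -5 = 5) = 5 (attained at k = 2)
  C[0][1] = min over k of (A[0][0] + B[0][1] = 6 + -4 = 2, A[0][1] + B[1][1] = -2 + -1 = -3, A[0][2] + B[2][1] = 10 + 4 = 14) = -3 (attained at k = 1)
  C[0][2] = min over k of (A[0][0] + B[0][2] = 6 + -3 = 3, A[0][1] + B[1][2] = -2 + 9 = 7, A[0][2] + B[2][2] = 10 + -1 = 9) = 3 (attained at k = 0)
  C[1][0] = min over k of (A[1][0] + B[0][0] = 7 + 4 = 11, A[1][1] + B[1][0] = 7 + 8 = 15, A[1][2] + B[2][0] = -1 + -5 = -6) = -6 (attained at k = 2)
  C[1][1] = min over k of (A[1][0] + B[0][1] = 7 + -4 = 3, A[1][1] + B[1][1] = 7 + -1 = 6, A[1][2] + B[2][1] = -1 + 4 = 3) = 3 (attained at k = 0)
  C[1][2] = min over k of (A[1][0] + B[0][2] = 7 + -3 = 4, A[1][1] + B[1][2] = 7 + 9 = 16, A[1][2] + B[2][2] = -1 + -1 = -2) = -2 (attained at k = 2)
  C[2][0] = min over k of (A[2][0] + B[0][0] = 0 + 4 = 4, A[2][1] + B[1][0] = 3 + 8 = 11, A[2][2] + B[2][0] = 6 + -5 = 1) = 1 (attained at k = 2)
  C[2][1] = min over k of (A[2][0] + B[0][1] = 0 + -4 = -4, A[2][1] + B[1][1] = 3 + -1 = 2, A[2][2] + B[2][1] = 6 + 4 = 10) = -4 (attained at k = 0)
  C[2][2] = min over k of (A[2][0] + B[0][2] = 0 + -3 = -3, A[2][1] + B[1][2] = 3 + 9 = 12, A[2][2] + B[2][2] = 6 + -1 = 5) = -3 (attained at k = 0)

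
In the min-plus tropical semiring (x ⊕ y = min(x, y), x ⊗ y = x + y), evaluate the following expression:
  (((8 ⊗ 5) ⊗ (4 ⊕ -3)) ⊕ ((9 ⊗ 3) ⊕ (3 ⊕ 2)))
(((8 ⊗ 5) ⊗ (4 ⊕ -3)) ⊕ ((9 ⊗ 3) ⊕ (3 ⊕ 2))) = 2

Expand innermost to outermost. Recall ⊕ takes the minimum of its arguments and ⊗ takes their sum. Working out the expression (((8 ⊗ 5) ⊗ (4 ⊕ -3)) ⊕ ((9 ⊗ 3) ⊕ (3 ⊕ 2))) gives 2.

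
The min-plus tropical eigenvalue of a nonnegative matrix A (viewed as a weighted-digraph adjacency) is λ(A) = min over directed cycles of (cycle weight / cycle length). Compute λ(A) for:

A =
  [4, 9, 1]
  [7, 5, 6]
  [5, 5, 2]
λ(A) = 2

Enumerate directed cycles and compute their means (weight / length). Sample:
  cycle 0 → 0: weight = 4, length = 1, mean = 4/1 ≈ 4.000
  cycle 1 → 1: weight = 5, length = 1, mean = 5/1 ≈ 5.000
  cycle 2 → 2: weight = 2, length = 1, mean = 2/1 ≈ 2.000
  cycle 0 → 1 → 0: weight = 16, length = 2, mean = 16/2 ≈ 8.000
  cycle 0 → 2 → 0: weight = 6, length = 2, mean = 6/2 ≈ 3.000
  cycle 1 → 0 → 1: weight = 16, length = 2, mean = 16/2 ≈ 8.000
Minimum mean = 2.000, attained e.g. along the cycle 2 → 2 with weight 2 and length 1. So λ(A) = 2/1 = 2.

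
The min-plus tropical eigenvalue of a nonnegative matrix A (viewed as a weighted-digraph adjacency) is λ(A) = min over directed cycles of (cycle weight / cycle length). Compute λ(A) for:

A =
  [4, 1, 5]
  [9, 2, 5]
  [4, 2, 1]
λ(A) = 1

Enumerate directed cycles and compute their means (weight / length). Sample:
  cycle 0 → 0: weight = 4, length = 1, mean = 4/1 ≈ 4.000
  cycle 1 → 1: weight = 2, length = 1, mean = 2/1 ≈ 2.000
  cycle 2 → 2: weight = 1, length = 1, mean = 1/1 ≈ 1.000
  cycle 0 → 1 → 0: weight = 10, length = 2, mean = 10/2 ≈ 5.000
  cycle 0 → 2 → 0: weight = 9, length = 2, mean = 9/2 ≈ 4.500
  cycle 1 → 0 → 1: weight = 10, length = 2, mean = 10/2 ≈ 5.000
Minimum mean = 1.000, attained e.g. along the cycle 2 → 2 with weight 1 and length 1. So λ(A) = 1/1 = 1.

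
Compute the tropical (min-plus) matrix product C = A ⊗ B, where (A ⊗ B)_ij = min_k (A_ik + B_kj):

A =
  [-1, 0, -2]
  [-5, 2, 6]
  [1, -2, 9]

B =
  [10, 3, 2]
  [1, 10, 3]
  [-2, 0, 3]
A ⊗ B =
  [-4, -2, 1]
  [3, -2, -3]
  [-1, 4, 1]

Apply the min-plus product entry-by-entry:
  C[0][0] = min over k of (A[0][0] + B[0][0] = -1 + 10 = 9, A[0][1] + B[1][0] = 0 + 1 = 1, A[0][2] + B[2][0] = -2 + -2 = -4) = -4 (attained at k = 2)
  C[0][1] = min over k of (A[0][0] + B[0][1] = -1 + 3 = 2, A[0][1] + B[1][1] = 0 + 10 = 10, A[0][2] + B[2][1] = -2 + 0 = -2) = -2 (attained at k = 2)
  C[0][2] = min over k of (A[0][0] + B[0][2] = -1 + 2 = 1, A[0][1] + B[1][2] = 0 + 3 = 3, A[0][2] + B[2][2] = -2 + 3 = 1) = 1 (attained at k = 0)
  C[1][0] = min over k of (A[1][0] + B[0][0] = -5 + 10 = 5, A[1][1] + B[1][0] = 2 + 1 = 3, A[1][2] + B[2][0] = 6 + -2 = 4) = 3 (attained at k = 1)
  C[1][1] = min over k of (A[1][0] + B[0][1] = -5 + 3 = -2, A[1][1] + B[1][1] = 2 + 10 = 12, A[1][2] + B[2][1] = 6 + 0 = 6) = -2 (attained at k = 0)
  C[1][2] = min over k of (A[1][0] + B[0][2] = -5 + 2 = -3, A[1][1] + B[1][2] = 2 + 3 = 5, A[1][2] + B[2][2] = 6 + 3 = 9) = -3 (attained at k = 0)
  C[2][0] = min over k of (A[2][0] + B[0][0] = 1 + 10 = 11, A[2][1] + B[1][0] = -2 + 1 = -1, A[2][2] + B[2][0] = 9 + -2 = 7) = -1 (attained at k = 1)
  C[2][1] = min over k of (A[2][0] + B[0][1] = 1 + 3 = 4, A[2][1] + B[1][1] = -2 + 10 = 8, A[2][2] + B[2][1] = 9 + 0 = 9) = 4 (attained at k = 0)
  C[2][2] = min over k of (A[2][0] + B[0][2] = 1 + 2 = 3, A[2][1] + B[1][2] = -2 + 3 = 1, A[2][2] + B[2][2] = 9 + 3 = 12) = 1 (attained at k = 1)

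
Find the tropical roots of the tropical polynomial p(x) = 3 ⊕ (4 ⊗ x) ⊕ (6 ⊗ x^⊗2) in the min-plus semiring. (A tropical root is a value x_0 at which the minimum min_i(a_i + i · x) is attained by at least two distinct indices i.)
Roots: {-2, -1}

Each tropical root is a break point of the lower envelope of the lines y = a_i + i · x (there are 3 lines, with slopes 0, 1, ..., 2). Only the lines that attain the minimum somewhere contribute to roots; other lines are dominated. Here the surviving (envelope) indices are i = 2, i = 1, i = 0.
Intersections between consecutive envelope lines give the roots: for adjacent envelope indices i < j the intersection is x = (a_i − a_j) / (j − i). Reading off the sorted break points: {-2, -1}.
Verification: at each break x_0, at least two indices attain the minimum of min_i(a_i + i · x_0).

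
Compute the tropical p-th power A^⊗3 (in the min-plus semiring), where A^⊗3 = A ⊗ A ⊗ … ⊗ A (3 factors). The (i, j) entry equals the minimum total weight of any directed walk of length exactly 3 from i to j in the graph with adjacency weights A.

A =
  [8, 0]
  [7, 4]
A^⊗3 =
  [11, 7]
  [14, 11]

Each entry (A^⊗3)_ij equals the minimum over all length-3 walks i = v_0 → v_1 → … → v_3 = j of Σ_t A[v_t][v_{t+1}]. For example, for (i, j) = (0, 1) we minimise over 4 possible intermediate vertex sequences; the minimum is 7, attained along the walk 0 → 1 → 0 → 1.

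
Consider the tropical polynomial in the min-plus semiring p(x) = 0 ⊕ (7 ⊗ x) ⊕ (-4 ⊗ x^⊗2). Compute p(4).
p(4) = 0

A tropical monomial a ⊗ x^⊗i evaluates to a + i · x. Evaluating each term at x = 4:
  Term 0 contributes 0 + 0 · 4 = 0
  Term 1 contributes 7 + 1 · 4 = 11
  Term 2 contributes -4 + 2 · 4 = 4
p(4) = ⊕ of these = min[0, 11, 4] = 0.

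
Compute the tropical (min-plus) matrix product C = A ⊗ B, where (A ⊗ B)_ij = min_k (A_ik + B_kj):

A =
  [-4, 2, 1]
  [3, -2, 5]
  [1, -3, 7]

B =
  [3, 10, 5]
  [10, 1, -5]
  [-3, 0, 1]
A ⊗ B =
  [-2, 1, -3]
  [2, -1, -7]
  [4, -2, -8]

Apply the min-plus product entry-by-entry:
  C[0][0] = min over k of (A[0][0] + B[0][0] = -4 + 3 = -1, A[0][1] + B[1][0] = 2 + 10 = 12, A[0][2] + B[2][0] = 1 + -3 = -2) = -2 (attained at k = 2)
  C[0][1] = min over k of (A[0][0] + B[0][1] = -4 + 10 = 6, A[0][1] + B[1][1] = 2 + 1 = 3, A[0][2] + B[2][1] = 1 + 0 = 1) = 1 (attained at k = 2)
  C[0][2] = min over k of (A[0][0] + B[0][2] = -4 + 5 = 1, A[0][1] + B[1][2] = 2 + -5 = -3, A[0][2] + B[2][2] = 1 + 1 = 2) = -3 (attained at k = 1)
  C[1][0] = min over k of (A[1][0] + B[0][0] = 3 + 3 = 6, A[1][1] + B[1][0] = -2 + 10 = 8, A[1][2] + B[2][0] = 5 + -3 = 2) = 2 (attained at k = 2)
  C[1][1] = min over k of (A[1][0] + B[0][1] = 3 + 10 = 13, A[1][1] + B[1][1] = -2 + 1 = -1, A[1][2] + B[2][1] = 5 + 0 = 5) = -1 (attained at k = 1)
  C[1][2] = min over k of (A[1][0] + B[0][2] = 3 + 5 = 8, A[1][1] + B[1][2] = -2 + -5 = -7, A[1][2] + B[2][2] = 5 + 1 = 6) = -7 (attained at k = 1)
  C[2][0] = min over k of (A[2][0] + B[0][0] = 1 + 3 = 4, A[2][1] + B[1][0] = -3 + 10 = 7, A[2][2] + B[2][0] = 7 + -3 = 4) = 4 (attained at k = 0)
  C[2][1] = min over k of (A[2][0] + B[0][1] = 1 + 10 = 11, A[2][1] + B[1][1] = -3 + 1 = -2, A[2][2] + B[2][1] = 7 + 0 = 7) = -2 (attained at k = 1)
  C[2][2] = min over k of (A[2][0] + B[0][2] = 1 + 5 = 6, A[2][1] + B[1][2] = -3 + -5 = -8, A[2][2] + B[2][2] = 7 + 1 = 8) = -8 (attained at k = 1)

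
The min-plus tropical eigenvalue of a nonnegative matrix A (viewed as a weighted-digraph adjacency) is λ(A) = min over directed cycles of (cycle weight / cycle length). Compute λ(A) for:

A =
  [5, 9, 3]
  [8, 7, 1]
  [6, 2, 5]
λ(A) = 3/2

Enumerate directed cycles and compute their means (weight / length). Sample:
  cycle 0 → 0: weight = 5, length = 1, mean = 5/1 ≈ 5.000
  cycle 1 → 1: weight = 7, length = 1, mean = 7/1 ≈ 7.000
  cycle 2 → 2: weight = 5, length = 1, mean = 5/1 ≈ 5.000
  cycle 0 → 1 → 0: weight = 17, length = 2, mean = 17/2 ≈ 8.500
  cycle 0 → 2 → 0: weight = 9, length = 2, mean = 9/2 ≈ 4.500
  cycle 1 → 0 → 1: weight = 17, length = 2, mean = 17/2 ≈ 8.500
Minimum mean = 1.500, attained e.g. along the cycle 1 → 2 → 1 with weight 3 and length 2. So λ(A) = 3/2 = 3/2.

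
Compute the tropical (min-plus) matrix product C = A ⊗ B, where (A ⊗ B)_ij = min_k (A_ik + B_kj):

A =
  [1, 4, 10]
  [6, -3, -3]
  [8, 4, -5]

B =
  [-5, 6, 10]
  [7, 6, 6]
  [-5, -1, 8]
A ⊗ B =
  [-4, 7, 10]
  [-8, -4, 3]
  [-10, -6, 3]

Apply the min-plus product entry-by-entry:
  C[0][0] = min over k of (A[0][0] + B[0][0] = 1 + -5 = -4, A[0][1] + B[1][0] = 4 + 7 = 11, A[0][2] + B[2][0] = 10 + -5 = 5) = -4 (attained at k = 0)
  C[0][1] = min over k of (A[0][0] + B[0][1] = 1 + 6 = 7, A[0][1] + B[1][1] = 4 + 6 = 10, A[0][2] + B[2][1] = 10 + -1 = 9) = 7 (attained at k = 0)
  C[0][2] = min over k of (A[0][0] + B[0][2] = 1 + 10 = 11, A[0][1] + B[1][2] = 4 + 6 = 10, A[0][2] + B[2][2] = 10 + 8 = 18) = 10 (attained at k = 1)
  C[1][0] = min over k of (A[1][0] + B[0][0] = 6 + -5 = 1, A[1][1] + B[1][0] = -3 + 7 = 4, A[1][2] + B[2][0] = -3 + -5 = -8) = -8 (attained at k = 2)
  C[1][1] = min over k of (A[1][0] + B[0][1] = 6 + 6 = 12, A[1][1] + B[1][1] = -3 + 6 = 3, A[1][2] + B[2][1] = -3 + -1 = -4) = -4 (attained at k = 2)
  C[1][2] = min over k of (A[1][0] + B[0][2] = 6 + 10 = 16, A[1][1] + B[1][2] = -3 + 6 = 3, A[1][2] + B[2][2] = -3 + 8 = 5) = 3 (attained at k = 1)
  C[2][0] = min over k of (A[2][0] + B[0][0] = 8 + -5 = 3, A[2][1] + B[1][0] = 4 + 7 = 11, A[2][2] + B[2][0] = -5 + -5 = -10) = -10 (attained at k = 2)
  C[2][1] = min over k of (A[2][0] + B[0][1] = 8 + 6 = 14, A[2][1] + B[1][1] = 4 + 6 = 10, A[2][2] + B[2][1] = -5 + -1 = -6) = -6 (attained at k = 2)
  C[2][2] = min over k of (A[2][0] + B[0][2] = 8 + 10 = 18, A[2][1] + B[1][2] = 4 + 6 = 10, A[2][2] + B[2][2] = -5 + 8 = 3) = 3 (attained at k = 2)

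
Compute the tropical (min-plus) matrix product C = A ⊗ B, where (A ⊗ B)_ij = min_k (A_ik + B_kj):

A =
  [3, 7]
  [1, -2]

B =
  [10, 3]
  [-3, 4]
A ⊗ B =
  [4, 6]
  [-5, 2]

Apply the min-plus product entry-by-entry:
  C[0][0] = min over k of (A[0][0] + B[0][0] = 3 + 10 = 13, A[0][1] + B[1][0] = 7 + -3 = 4) = 4 (attained at k = 1)
  C[0][1] = min over k of (A[0][0] + B[0][1] = 3 + 3 = 6, A[0][1] + B[1][1] = 7 + 4 = 11) = 6 (attained at k = 0)
  C[1][0] = min over k of (A[1][0] + B[0][0] = 1 + 10 = 11, A[1][1] + B[1][0] = -2 + -3 = -5) = -5 (attained at k = 1)
  C[1][1] = min over k of (A[1][0] + B[0][1] = 1 + 3 = 4, A[1][1] + B[1][1] = -2 + 4 = 2) = 2 (attained at k = 1)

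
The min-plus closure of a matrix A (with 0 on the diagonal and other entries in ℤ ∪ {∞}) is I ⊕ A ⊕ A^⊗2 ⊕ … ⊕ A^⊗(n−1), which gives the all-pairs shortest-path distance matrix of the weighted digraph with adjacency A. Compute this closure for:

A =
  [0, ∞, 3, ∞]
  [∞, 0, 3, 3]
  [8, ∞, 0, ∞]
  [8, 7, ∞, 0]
Closure =
  [0, ∞, 3, ∞]
  [11, 0, 3, 3]
  [8, ∞, 0, ∞]
  [8, 7, 10, 0]

This is the Floyd-Warshall all-pairs shortest-path computation. For each intermediate vertex k = 0, 1, …, 3, update dist[i][j] ← min(dist[i][j], dist[i][k] + dist[k][j]). The final matrix gives, for each (i, j), the minimum total weight of any directed path from i to j (possibly empty when i = j).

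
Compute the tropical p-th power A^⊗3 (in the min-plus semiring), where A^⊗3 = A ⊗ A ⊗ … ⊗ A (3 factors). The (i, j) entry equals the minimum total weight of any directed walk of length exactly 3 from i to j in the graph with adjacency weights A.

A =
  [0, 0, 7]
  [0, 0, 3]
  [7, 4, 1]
A^⊗3 =
  [0, 0, 3]
  [0, 0, 3]
  [4, 4, 3]

Each entry (A^⊗3)_ij equals the minimum over all length-3 walks i = v_0 → v_1 → … → v_3 = j of Σ_t A[v_t][v_{t+1}]. For example, for (i, j) = (0, 2) we minimise over 9 possible intermediate vertex sequences; the minimum is 3, attained along the walk 0 → 0 → 1 → 2.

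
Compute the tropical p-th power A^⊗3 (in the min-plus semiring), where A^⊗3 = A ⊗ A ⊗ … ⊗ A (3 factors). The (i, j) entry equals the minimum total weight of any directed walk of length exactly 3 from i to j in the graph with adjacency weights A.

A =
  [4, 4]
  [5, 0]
A^⊗3 =
  [9, 4]
  [5, 0]

Each entry (A^⊗3)_ij equals the minimum over all length-3 walks i = v_0 → v_1 → … → v_3 = j of Σ_t A[v_t][v_{t+1}]. For example, for (i, j) = (0, 1) we minimise over 4 possible intermediate vertex sequences; the minimum is 4, attained along the walk 0 → 1 → 1 → 1.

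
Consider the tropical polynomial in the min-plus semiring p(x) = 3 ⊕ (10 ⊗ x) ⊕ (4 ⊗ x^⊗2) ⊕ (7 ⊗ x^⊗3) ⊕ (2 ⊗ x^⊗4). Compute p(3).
p(3) = 3

A tropical monomial a ⊗ x^⊗i evaluates to a + i · x. Evaluating each term at x = 3:
  Term 0 contributes 3 + 0 · 3 = 3
  Term 1 contributes 10 + 1 · 3 = 13
  Term 2 contributes 4 + 2 · 3 = 10
  Term 3 contributes 7 + 3 · 3 = 16
  Term 4 contributes 2 + 4 · 3 = 14
p(3) = ⊕ of these = min[3, 13, 10, 16, 14] = 3.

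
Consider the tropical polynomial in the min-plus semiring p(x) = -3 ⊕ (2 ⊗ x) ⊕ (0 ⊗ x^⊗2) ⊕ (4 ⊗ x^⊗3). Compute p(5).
p(5) = -3

A tropical monomial a ⊗ x^⊗i evaluates to a + i · x. Evaluating each term at x = 5:
  Term 0 contributes -3 + 0 · 5 = -3
  Term 1 contributes 2 + 1 · 5 = 7
  Term 2 contributes 0 + 2 · 5 = 10
  Term 3 contributes 4 + 3 · 5 = 19
p(5) = ⊕ of these = min[-3, 7, 10, 19] = -3.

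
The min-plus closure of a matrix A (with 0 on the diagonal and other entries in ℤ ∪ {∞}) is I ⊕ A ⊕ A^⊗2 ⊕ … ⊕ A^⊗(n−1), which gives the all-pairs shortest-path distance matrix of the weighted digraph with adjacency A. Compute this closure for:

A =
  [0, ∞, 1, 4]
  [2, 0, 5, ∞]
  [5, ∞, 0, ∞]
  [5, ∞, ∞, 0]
Closure =
  [0, ∞, 1, 4]
  [2, 0, 3, 6]
  [5, ∞, 0, 9]
  [5, ∞, 6, 0]

This is the Floyd-Warshall all-pairs shortest-path computation. For each intermediate vertex k = 0, 1, …, 3, update dist[i][j] ← min(dist[i][j], dist[i][k] + dist[k][j]). The final matrix gives, for each (i, j), the minimum total weight of any directed path from i to j (possibly empty when i = j).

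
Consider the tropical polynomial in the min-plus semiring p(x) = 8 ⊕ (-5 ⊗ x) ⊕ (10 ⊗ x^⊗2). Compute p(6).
p(6) = 1

A tropical monomial a ⊗ x^⊗i evaluates to a + i · x. Evaluating each term at x = 6:
  Term 0 contributes 8 + 0 · 6 = 8
  Term 1 contributes -5 + 1 · 6 = 1
  Term 2 contributes 10 + 2 · 6 = 22
p(6) = ⊕ of these = min[8, 1, 22] = 1.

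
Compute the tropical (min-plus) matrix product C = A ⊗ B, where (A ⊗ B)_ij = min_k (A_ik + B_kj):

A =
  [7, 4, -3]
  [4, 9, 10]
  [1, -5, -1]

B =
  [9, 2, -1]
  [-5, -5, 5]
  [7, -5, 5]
A ⊗ B =
  [-1, -8, 2]
  [4, 4, 3]
  [-10, -10, 0]

Apply the min-plus product entry-by-entry:
  C[0][0] = min over k of (A[0][0] + B[0][0] = 7 + 9 = 16, A[0][1] + B[1][0] = 4 + -5 = -1, A[0][2] + B[2][0] = -3 + 7 = 4) = -1 (attained at k = 1)
  C[0][1] = min over k of (A[0][0] + B[0][1] = 7 + 2 = 9, A[0][1] + B[1][1] = 4 + -5 = -1, A[0][2] + B[2][1] = -3 + -5 = -8) = -8 (attained at k = 2)
  C[0][2] = min over k of (A[0][0] + B[0][2] = 7 + -1 = 6, A[0][1] + B[1][2] = 4 + 5 = 9, A[0][2] + B[2][2] = -3 + 5 = 2) = 2 (attained at k = 2)
  C[1][0] = min over k of (A[1][0] + B[0][0] = 4 + 9 = 13, A[1][1] + B[1][0] = 9 + -5 = 4, A[1][2] + B[2][0] = 10 + 7 = 17) = 4 (attained at k = 1)
  C[1][1] = min over k of (A[1][0] + B[0][1] = 4 + 2 = 6, A[1][1] + B[1][1] = 9 + -5 = 4, A[1][2] + B[2][1] = 10 + -5 = 5) = 4 (attained at k = 1)
  C[1][2] = min over k of (A[1][0] + B[0][2] = 4 + -1 = 3, A[1][1] + B[1][2] = 9 + 5 = 14, A[1][2] + B[2][2] = 10 + 5 = 15) = 3 (attained at k = 0)
  C[2][0] = min over k of (A[2][0] + B[0][0] = 1 + 9 = 10, A[2][1] + B[1][0] = -5 + -5 = -10, A[2][2] + B[2][0] = -1 + 7 = 6) = -10 (attained at k = 1)
  C[2][1] = min over k of (A[2][0] + B[0][1] = 1 + 2 = 3, A[2][1] + B[1][1] = -5 + -5 = -10, A[2][2] + B[2][1] = -1 + -5 = -6) = -10 (attained at k = 1)
  C[2][2] = min over k of (A[2][0] + B[0][2] = 1 + -1 = 0, A[2][1] + B[1][2] = -5 + 5 = 0, A[2][2] + B[2][2] = -1 + 5 = 4) = 0 (attained at k = 0)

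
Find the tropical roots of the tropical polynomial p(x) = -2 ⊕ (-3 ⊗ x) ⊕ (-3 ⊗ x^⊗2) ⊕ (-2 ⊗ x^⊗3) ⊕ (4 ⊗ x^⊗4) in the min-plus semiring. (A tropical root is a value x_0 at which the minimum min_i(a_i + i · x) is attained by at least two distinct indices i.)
Roots: {-6, -1, 0, 1}

Each tropical root is a break point of the lower envelope of the lines y = a_i + i · x (there are 5 lines, with slopes 0, 1, ..., 4). Only the lines that attain the minimum somewhere contribute to roots; other lines are dominated. Here the surviving (envelope) indices are i = 4, i = 3, i = 2, i = 1, i = 0.
Intersections between consecutive envelope lines give the roots: for adjacent envelope indices i < j the intersection is x = (a_i − a_j) / (j − i). Reading off the sorted break points: {-6, -1, 0, 1}.
Verification: at each break x_0, at least two indices attain the minimum of min_i(a_i + i · x_0).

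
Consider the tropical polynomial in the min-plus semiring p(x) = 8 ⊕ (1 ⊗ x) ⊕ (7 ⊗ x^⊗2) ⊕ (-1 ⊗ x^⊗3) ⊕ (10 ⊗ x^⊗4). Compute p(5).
p(5) = 6

A tropical monomial a ⊗ x^⊗i evaluates to a + i · x. Evaluating each term at x = 5:
  Term 0 contributes 8 + 0 · 5 = 8
  Term 1 contributes 1 + 1 · 5 = 6
  Term 2 contributes 7 + 2 · 5 = 17
  Term 3 contributes -1 + 3 · 5 = 14
  Term 4 contributes 10 + 4 · 5 = 30
p(5) = ⊕ of these = min[8, 6, 17, 14, 30] = 6.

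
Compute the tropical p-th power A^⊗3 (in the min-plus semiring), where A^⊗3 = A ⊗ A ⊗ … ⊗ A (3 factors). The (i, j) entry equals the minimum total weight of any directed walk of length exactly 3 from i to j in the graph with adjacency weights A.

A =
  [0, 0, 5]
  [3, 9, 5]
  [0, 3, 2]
A^⊗3 =
  [0, 0, 5]
  [3, 3, 8]
  [0, 0, 5]

Each entry (A^⊗3)_ij equals the minimum over all length-3 walks i = v_0 → v_1 → … → v_3 = j of Σ_t A[v_t][v_{t+1}]. For example, for (i, j) = (0, 2) we minimise over 9 possible intermediate vertex sequences; the minimum is 5, attained along the walk 0 → 0 → 0 → 2.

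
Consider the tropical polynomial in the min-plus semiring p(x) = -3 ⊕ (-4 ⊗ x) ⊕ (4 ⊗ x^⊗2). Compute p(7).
p(7) = -3

A tropical monomial a ⊗ x^⊗i evaluates to a + i · x. Evaluating each term at x = 7:
  Term 0 contributes -3 + 0 · 7 = -3
  Term 1 contributes -4 + 1 · 7 = 3
  Term 2 contributes 4 + 2 · 7 = 18
p(7) = ⊕ of these = min[-3, 3, 18] = -3.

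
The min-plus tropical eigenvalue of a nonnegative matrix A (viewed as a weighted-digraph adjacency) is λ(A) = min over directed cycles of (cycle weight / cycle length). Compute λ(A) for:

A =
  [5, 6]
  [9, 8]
λ(A) = 5

Enumerate directed cycles and compute their means (weight / length). Sample:
  cycle 0 → 0: weight = 5, length = 1, mean = 5/1 ≈ 5.000
  cycle 1 → 1: weight = 8, length = 1, mean = 8/1 ≈ 8.000
  cycle 0 → 1 → 0: weight = 15, length = 2, mean = 15/2 ≈ 7.500
  cycle 1 → 0 → 1: weight = 15, length = 2, mean = 15/2 ≈ 7.500
Minimum mean = 5.000, attained e.g. along the cycle 0 → 0 with weight 5 and length 1. So λ(A) = 5/1 = 5.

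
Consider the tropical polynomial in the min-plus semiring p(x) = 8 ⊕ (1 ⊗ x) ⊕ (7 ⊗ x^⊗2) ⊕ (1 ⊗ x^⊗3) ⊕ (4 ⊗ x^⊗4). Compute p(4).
p(4) = 5

A tropical monomial a ⊗ x^⊗i evaluates to a + i · x. Evaluating each term at x = 4:
  Term 0 contributes 8 + 0 · 4 = 8
  Term 1 contributes 1 + 1 · 4 = 5
  Term 2 contributes 7 + 2 · 4 = 15
  Term 3 contributes 1 + 3 · 4 = 13
  Term 4 contributes 4 + 4 · 4 = 20
p(4) = ⊕ of these = min[8, 5, 15, 13, 20] = 5.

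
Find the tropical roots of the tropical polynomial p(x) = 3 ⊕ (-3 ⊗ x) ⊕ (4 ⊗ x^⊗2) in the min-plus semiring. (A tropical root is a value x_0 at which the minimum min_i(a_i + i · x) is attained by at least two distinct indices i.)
Roots: {-7, 6}

Each tropical root is a break point of the lower envelope of the lines y = a_i + i · x (there are 3 lines, with slopes 0, 1, ..., 2). Only the lines that attain the minimum somewhere contribute to roots; other lines are dominated. Here the surviving (envelope) indices are i = 2, i = 1, i = 0.
Intersections between consecutive envelope lines give the roots: for adjacent envelope indices i < j the intersection is x = (a_i − a_j) / (j − i). Reading off the sorted break points: {-7, 6}.
Verification: at each break x_0, at least two indices attain the minimum of min_i(a_i + i · x_0).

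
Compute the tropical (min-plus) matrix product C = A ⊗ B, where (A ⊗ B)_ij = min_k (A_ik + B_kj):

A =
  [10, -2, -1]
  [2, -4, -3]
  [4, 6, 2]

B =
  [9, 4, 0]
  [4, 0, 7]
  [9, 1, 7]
A ⊗ B =
  [2, -2, 5]
  [0, -4, 2]
  [10, 3, 4]

Apply the min-plus product entry-by-entry:
  C[0][0] = min over k of (A[0][0] + B[0][0] = 10 + 9 = 19, A[0][1] + B[1][0] = -2 + 4 = 2, A[0][2] + B[2][0] = -1 + 9 = 8) = 2 (attained at k = 1)
  C[0][1] = min over k of (A[0][0] + B[0][1] = 10 + 4 = 14, A[0][1] + B[1][1] = -2 + 0 = -2, A[0][2] + B[2][1] = -1 + 1 = 0) = -2 (attained at k = 1)
  C[0][2] = min over k of (A[0][0] + B[0][2] = 10 + 0 = 10, A[0][1] + B[1][2] = -2 + 7 = 5, A[0][2] + B[2][2] = -1 + 7 = 6) = 5 (attained at k = 1)
  C[1][0] = min over k of (A[1][0] + B[0][0] = 2 + 9 = 11, A[1][1] + B[1][0] = -4 + 4 = 0, A[1][2] + B[2][0] = -3 + 9 = 6) = 0 (attained at k = 1)
  C[1][1] = min over k of (A[1][0] + B[0][1] = 2 + 4 = 6, A[1][1] + B[1][1] = -4 + 0 = -4, A[1][2] + B[2][1] = -3 + 1 = -2) = -4 (attained at k = 1)
  C[1][2] = min over k of (A[1][0] + B[0][2] = 2 + 0 = 2, A[1][1] + B[1][2] = -4 + 7 = 3, A[1][2] + B[2][2] = -3 + 7 = 4) = 2 (attained at k = 0)
  C[2][0] = min over k of (A[2][0] + B[0][0] = 4 + 9 = 13, A[2][1] + B[1][0] = 6 + 4 = 10, A[2][2] + B[2][0] = 2 + 9 = 11) = 10 (attained at k = 1)
  C[2][1] = min over k of (A[2][0] + B[0][1] = 4 + 4 = 8, A[2][1] + B[1][1] = 6 + 0 = 6, A[2][2] + B[2][1] = 2 + 1 = 3) = 3 (attained at k = 2)
  C[2][2] = min over k of (A[2][0] + B[0][2] = 4 + 0 = 4, A[2][1] + B[1][2] = 6 + 7 = 13, A[2][2] + B[2][2] = 2 + 7 = 9) = 4 (attained at k = 0)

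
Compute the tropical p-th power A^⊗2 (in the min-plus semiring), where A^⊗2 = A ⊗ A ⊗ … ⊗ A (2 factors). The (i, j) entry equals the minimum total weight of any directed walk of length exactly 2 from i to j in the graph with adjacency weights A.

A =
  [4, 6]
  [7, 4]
A^⊗2 =
  [8, 10]
  [11, 8]

Each entry (A^⊗2)_ij equals the minimum over all length-2 walks i = v_0 → v_1 → … → v_2 = j of Σ_t A[v_t][v_{t+1}]. For example, for (i, j) = (0, 1) we minimise over 2 possible intermediate vertex sequences; the minimum is 10, attained along the walk 0 → 0 → 1.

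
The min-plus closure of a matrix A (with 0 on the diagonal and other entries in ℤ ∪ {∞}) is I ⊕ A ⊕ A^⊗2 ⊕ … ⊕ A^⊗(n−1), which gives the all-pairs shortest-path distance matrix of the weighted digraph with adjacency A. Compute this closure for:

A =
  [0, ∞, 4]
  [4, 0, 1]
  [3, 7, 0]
Closure =
  [0, 11, 4]
  [4, 0, 1]
  [3, 7, 0]

This is the Floyd-Warshall all-pairs shortest-path computation. For each intermediate vertex k = 0, 1, …, 2, update dist[i][j] ← min(dist[i][j], dist[i][k] + dist[k][j]). The final matrix gives, for each (i, j), the minimum total weight of any directed path from i to j (possibly empty when i = j).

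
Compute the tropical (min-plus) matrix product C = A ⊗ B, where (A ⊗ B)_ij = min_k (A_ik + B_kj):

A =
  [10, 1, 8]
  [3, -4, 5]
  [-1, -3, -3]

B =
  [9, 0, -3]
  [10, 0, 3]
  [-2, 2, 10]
A ⊗ B =
  [6, 1, 4]
  [3, -4, -1]
  [-5, -3, -4]

Apply the min-plus product entry-by-entry:
  C[0][0] = min over k of (A[0][0] + B[0][0] = 10 + 9 = 19, A[0][1] + B[1][0] = 1 + 10 = 11, A[0][2] + B[2][0] = 8 + -2 = 6) = 6 (attained at k = 2)
  C[0][1] = min over k of (A[0][0] + B[0][1] = 10 + 0 = 10, A[0][1] + B[1][1] = 1 + 0 = 1, A[0][2] + B[2][1] = 8 + 2 = 10) = 1 (attained at k = 1)
  C[0][2] = min over k of (A[0][0] + B[0][2] = 10 + -3 = 7, A[0][1] + B[1][2] = 1 + 3 = 4, A[0][2] + B[2][2] = 8 + 10 = 18) = 4 (attained at k = 1)
  C[1][0] = min over k of (A[1][0] + B[0][0] = 3 + 9 = 12, A[1][1] + B[1][0] = -4 + 10 = 6, A[1][2] + B[2][0] = 5 + -2 = 3) = 3 (attained at k = 2)
  C[1][1] = min over k of (A[1][0] + B[0][1] = 3 + 0 = 3, A[1][1] + B[1][1] = -4 + 0 = -4, A[1][2] + B[2][1] = 5 + 2 = 7) = -4 (attained at k = 1)
  C[1][2] = min over k of (A[1][0] + B[0][2] = 3 + -3 = 0, A[1][1] + B[1][2] = -4 + 3 = -1, A[1][2] + B[2][2] = 5 + 10 = 15) = -1 (attained at k = 1)
  C[2][0] = min over k of (A[2][0] + B[0][0] = -1 + 9 = 8, A[2][1] + B[1][0] = -3 + 10 = 7, A[2][2] + B[2][0] = -3 + -2 = -5) = -5 (attained at k = 2)
  C[2][1] = min over k of (A[2][0] + B[0][1] = -1 + 0 = -1, A[2][1] + B[1][1] = -3 + 0 = -3, A[2][2] + B[2][1] = -3 + 2 = -1) = -3 (attained at k = 1)
  C[2][2] = min over k of (A[2][0] + B[0][2] = -1 + -3 = -4, A[2][1] + B[1][2] = -3 + 3 = 0, A[2][2] + B[2][2] = -3 + 10 = 7) = -4 (attained at k = 0)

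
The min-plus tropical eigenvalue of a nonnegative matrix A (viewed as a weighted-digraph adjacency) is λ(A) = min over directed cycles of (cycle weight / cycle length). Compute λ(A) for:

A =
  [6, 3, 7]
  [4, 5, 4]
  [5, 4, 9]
λ(A) = 7/2

Enumerate directed cycles and compute their means (weight / length). Sample:
  cycle 0 → 0: weight = 6, length = 1, mean = 6/1 ≈ 6.000
  cycle 1 → 1: weight = 5, length = 1, mean = 5/1 ≈ 5.000
  cycle 2 → 2: weight = 9, length = 1, mean = 9/1 ≈ 9.000
  cycle 0 → 1 → 0: weight = 7, length = 2, mean = 7/2 ≈ 3.500
  cycle 0 → 2 → 0: weight = 12, length = 2, mean = 12/2 ≈ 6.000
  cycle 1 → 0 → 1: weight = 7, length = 2, mean = 7/2 ≈ 3.500
Minimum mean = 3.500, attained e.g. along the cycle 0 → 1 → 0 with weight 7 and length 2. So λ(A) = 7/2 = 7/2.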